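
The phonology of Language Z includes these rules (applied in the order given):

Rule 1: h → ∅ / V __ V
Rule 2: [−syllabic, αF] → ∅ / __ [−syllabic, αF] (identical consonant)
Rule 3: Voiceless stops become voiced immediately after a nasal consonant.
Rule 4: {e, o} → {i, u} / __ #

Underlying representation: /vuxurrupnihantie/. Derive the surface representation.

Rule 1 (intervocalic h-deletion): /h/ occurs between vowels /i/ and /a/, so it deletes. /vuxurrupnihantie/ → vuxurrupniantie.
Rule 2 (degemination): /rr/ is a geminate; the first /r/ deletes. /vuxurrupniantie/ → vuxurupniantie.
Rule 3 (post-nasal voicing): /t/ is a voiceless stop immediately after the nasal /n/, so it voices to [d]. /vuxurupniantie/ → vuxurupniandie.
Rule 4 (final vowel raising): /e/ is a mid vowel in word-final position, so it raises to [i]. /vuxurupniandie/ → vuxurupniandii.

vuxurupniandii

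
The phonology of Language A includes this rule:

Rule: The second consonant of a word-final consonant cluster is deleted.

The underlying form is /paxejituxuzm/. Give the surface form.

/m/ is the second consonant of a word-final cluster /zm/, so it deletes.
The other instances of /p/, /x/, /j/, /t/, /z/ do not occur in the required environment and remain unchanged.
Surface form: [paxejituxuz].

paxejituxuz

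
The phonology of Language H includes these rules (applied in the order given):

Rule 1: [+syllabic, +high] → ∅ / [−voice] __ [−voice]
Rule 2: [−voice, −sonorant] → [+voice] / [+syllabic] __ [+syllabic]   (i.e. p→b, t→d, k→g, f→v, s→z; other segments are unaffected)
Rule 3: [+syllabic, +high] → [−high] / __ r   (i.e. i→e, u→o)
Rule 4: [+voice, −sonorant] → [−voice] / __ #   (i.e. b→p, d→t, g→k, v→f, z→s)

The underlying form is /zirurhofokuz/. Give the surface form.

zerorhovogus

Rule 1 (high vowel syncope): no segment meets the environment; /zirurhofokuz/ is unchanged.
Rule 2 (intervocalic voicing): /f/ is a voiceless obstruent between vowels /o/ and /o/, so it voices to [v]. /k/ is a voiceless obstruent between vowels /o/ and /u/, so it voices to [g]. /zirurhofokuz/ → zirurhovoguz.
Rule 3 (pre-rhotic lowering): /i/ is a high vowel immediately before /r/, so it lowers to [e]. /u/ is a high vowel immediately before /r/, so it lowers to [o]. /zirurhovoguz/ → zerorhovoguz.
Rule 4 (final devoicing): /z/ is a voiced obstruent in word-final position, so it devoices to [s]. /zerorhovoguz/ → zerorhovogus.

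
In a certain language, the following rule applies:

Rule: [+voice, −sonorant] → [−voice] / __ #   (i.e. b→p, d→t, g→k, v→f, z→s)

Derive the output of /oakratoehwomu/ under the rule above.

No segment of /oakratoehwomu/ meets the structural description of the rule, so the form surfaces unchanged.

oakratoehwomu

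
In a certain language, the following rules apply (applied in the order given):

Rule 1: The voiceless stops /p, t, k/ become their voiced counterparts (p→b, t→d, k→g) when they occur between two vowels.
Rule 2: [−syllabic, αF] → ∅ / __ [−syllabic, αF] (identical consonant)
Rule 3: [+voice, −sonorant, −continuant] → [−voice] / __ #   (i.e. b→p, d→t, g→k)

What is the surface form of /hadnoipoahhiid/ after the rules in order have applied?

hadnoiboahiit

Rule 1 (intervocalic voicing): /p/ is a voiceless stop between vowels /i/ and /o/, so it voices to [b]. /hadnoipoahhiid/ → hadnoiboahhiid.
Rule 2 (degemination): /hh/ is a geminate; the first /h/ deletes. /hadnoiboahhiid/ → hadnoiboahiid.
Rule 3 (final devoicing): /d/ is a voiced stop in word-final position, so it devoices to [t]. /hadnoiboahiid/ → hadnoiboahiit.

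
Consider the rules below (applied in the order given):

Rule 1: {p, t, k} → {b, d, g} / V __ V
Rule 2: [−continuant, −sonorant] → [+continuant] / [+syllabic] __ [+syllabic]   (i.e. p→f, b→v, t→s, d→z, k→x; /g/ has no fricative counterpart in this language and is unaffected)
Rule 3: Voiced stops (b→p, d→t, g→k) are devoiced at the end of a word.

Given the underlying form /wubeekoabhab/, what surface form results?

Rule 1 (intervocalic voicing): /k/ is a voiceless stop between vowels /e/ and /o/, so it voices to [g]. /wubeekoabhab/ → wubeegoabhab.
Rule 2 (intervocalic spirantization): /b/ is a stop between vowels /u/ and /e/, so it spirantizes to the fricative [v]. /wubeegoabhab/ → wuveegoabhab.
Rule 3 (final devoicing): /b/ is a voiced stop in word-final position, so it devoices to [p]. /wuveegoabhab/ → wuveegoabhap.

wuveegoabhap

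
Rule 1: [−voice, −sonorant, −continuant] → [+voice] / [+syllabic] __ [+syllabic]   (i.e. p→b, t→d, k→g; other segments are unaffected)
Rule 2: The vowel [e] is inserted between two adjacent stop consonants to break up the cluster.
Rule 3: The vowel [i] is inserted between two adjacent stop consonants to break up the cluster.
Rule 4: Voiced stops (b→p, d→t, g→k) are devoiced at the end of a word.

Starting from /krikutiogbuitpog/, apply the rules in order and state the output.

krigudiogebuitepok

Rule 1 (intervocalic voicing): /k/ is a voiceless stop between vowels /i/ and /u/, so it voices to [g]. /t/ is a voiceless stop between vowels /u/ and /i/, so it voices to [d]. /krikutiogbuitpog/ → krigudiogbuitpog.
Rule 2 (stop-cluster e-epenthesis): /g/ and /b/ form a stop–stop cluster, so [e] is inserted between them. /t/ and /p/ form a stop–stop cluster, so [e] is inserted between them. /krigudiogbuitpog/ → krigudiogebuitepog.
Rule 3 (stop-cluster i-epenthesis): no segment meets the environment; /krigudiogebuitepog/ is unchanged.
Rule 4 (final devoicing): /g/ is a voiced stop in word-final position, so it devoices to [k]. /krigudiogebuitepog/ → krigudiogebuitepok.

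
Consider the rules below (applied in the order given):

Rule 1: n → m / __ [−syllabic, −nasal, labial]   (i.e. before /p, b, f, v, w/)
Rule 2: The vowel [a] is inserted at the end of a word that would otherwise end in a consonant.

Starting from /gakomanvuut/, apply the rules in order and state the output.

Rule 1 (nasal place assimilation): /n/ precedes the labial consonant /v/, so it assimilates in place to [m]. /gakomanvuut/ → gakomamvuut.
Rule 2 (final a-epenthesis): the form ends in the consonant /t/, so [a] is inserted word-finally. /gakomamvuut/ → gakomamvuuta.

gakomamvuuta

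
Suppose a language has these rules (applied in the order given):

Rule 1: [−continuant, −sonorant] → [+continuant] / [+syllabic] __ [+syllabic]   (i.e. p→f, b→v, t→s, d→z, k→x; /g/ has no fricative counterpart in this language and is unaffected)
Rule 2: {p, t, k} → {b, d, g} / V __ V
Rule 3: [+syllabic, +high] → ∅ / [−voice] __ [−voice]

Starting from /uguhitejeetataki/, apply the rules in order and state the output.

Rule 1 (intervocalic spirantization): /t/ is a stop between vowels /i/ and /e/, so it spirantizes to the fricative [s]. /t/ is a stop between vowels /e/ and /a/, so it spirantizes to the fricative [s]. /t/ is a stop between vowels /a/ and /a/, so it spirantizes to the fricative [s]. /k/ is a stop between vowels /a/ and /i/, so it spirantizes to the fricative [x]. /uguhitejeetataki/ → uguhisejeesasaxi.
Rule 2 (intervocalic voicing): no segment meets the environment; /uguhisejeesasaxi/ is unchanged.
Rule 3 (high vowel syncope): /i/ is a high vowel flanked by voiceless consonants /h/ and /s/, so it deletes. /uguhisejeesasaxi/ → uguhsejeesasaxi.

uguhsejeesasaxi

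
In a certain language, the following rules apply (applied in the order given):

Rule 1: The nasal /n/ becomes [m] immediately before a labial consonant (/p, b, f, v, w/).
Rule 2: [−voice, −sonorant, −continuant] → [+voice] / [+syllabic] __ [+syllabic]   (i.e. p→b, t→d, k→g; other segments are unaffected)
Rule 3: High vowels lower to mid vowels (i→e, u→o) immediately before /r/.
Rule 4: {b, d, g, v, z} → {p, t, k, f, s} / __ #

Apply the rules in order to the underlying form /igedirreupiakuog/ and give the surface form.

Rule 1 (nasal place assimilation): no segment meets the environment; /igedirreupiakuog/ is unchanged.
Rule 2 (intervocalic voicing): /p/ is a voiceless stop between vowels /u/ and /i/, so it voices to [b]. /k/ is a voiceless stop between vowels /a/ and /u/, so it voices to [g]. /igedirreupiakuog/ → igedirreubiaguog.
Rule 3 (pre-rhotic lowering): /i/ is a high vowel immediately before /r/, so it lowers to [e]. /igedirreubiaguog/ → igederreubiaguog.
Rule 4 (final devoicing): /g/ is a voiced obstruent in word-final position, so it devoices to [k]. /igederreubiaguog/ → igederreubiaguok.

igederreubiaguok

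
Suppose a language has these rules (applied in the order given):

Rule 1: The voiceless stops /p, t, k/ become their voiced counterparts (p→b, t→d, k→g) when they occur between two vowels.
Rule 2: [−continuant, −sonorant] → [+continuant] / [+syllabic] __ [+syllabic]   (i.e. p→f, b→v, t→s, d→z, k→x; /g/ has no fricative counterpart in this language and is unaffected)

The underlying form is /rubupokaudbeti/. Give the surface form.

Rule 1 (intervocalic voicing): /p/ is a voiceless stop between vowels /u/ and /o/, so it voices to [b]. /k/ is a voiceless stop between vowels /o/ and /a/, so it voices to [g]. /t/ is a voiceless stop between vowels /e/ and /i/, so it voices to [d]. /rubupokaudbeti/ → rububogaudbedi.
Rule 2 (intervocalic spirantization): /b/ is a stop between vowels /u/ and /u/, so it spirantizes to the fricative [v]. /b/ is a stop between vowels /u/ and /o/, so it spirantizes to the fricative [v]. /d/ is a stop between vowels /e/ and /i/, so it spirantizes to the fricative [z]. /rububogaudbedi/ → ruvuvogaudbezi.

ruvuvogaudbezi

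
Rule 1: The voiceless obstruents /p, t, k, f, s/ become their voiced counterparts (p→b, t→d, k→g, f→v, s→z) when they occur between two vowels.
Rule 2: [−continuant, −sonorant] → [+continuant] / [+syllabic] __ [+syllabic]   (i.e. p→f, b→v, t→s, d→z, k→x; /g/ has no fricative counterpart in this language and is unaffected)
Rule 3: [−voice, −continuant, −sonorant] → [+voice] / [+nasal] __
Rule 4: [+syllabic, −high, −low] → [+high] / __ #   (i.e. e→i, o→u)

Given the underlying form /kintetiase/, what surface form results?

kindeziazi

Rule 1 (intervocalic voicing): /t/ is a voiceless obstruent between vowels /e/ and /i/, so it voices to [d]. /s/ is a voiceless obstruent between vowels /a/ and /e/, so it voices to [z]. /kintetiase/ → kintediaze.
Rule 2 (intervocalic spirantization): /d/ is a stop between vowels /e/ and /i/, so it spirantizes to the fricative [z]. /kintediaze/ → kinteziaze.
Rule 3 (post-nasal voicing): /t/ is a voiceless stop immediately after the nasal /n/, so it voices to [d]. /kinteziaze/ → kindeziaze.
Rule 4 (final vowel raising): /e/ is a mid vowel in word-final position, so it raises to [i]. /kindeziaze/ → kindeziazi.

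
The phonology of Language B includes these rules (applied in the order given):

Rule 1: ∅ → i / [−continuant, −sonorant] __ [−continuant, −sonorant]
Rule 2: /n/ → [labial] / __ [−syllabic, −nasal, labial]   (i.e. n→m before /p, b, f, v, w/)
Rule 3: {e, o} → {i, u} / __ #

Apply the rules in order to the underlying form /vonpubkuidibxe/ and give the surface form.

vompubikuidibxi

Rule 1 (stop-cluster i-epenthesis): /b/ and /k/ form a stop–stop cluster, so [i] is inserted between them. /vonpubkuidibxe/ → vonpubikuidibxe.
Rule 2 (nasal place assimilation): /n/ precedes the labial consonant /p/, so it assimilates in place to [m]. /vonpubikuidibxe/ → vompubikuidibxe.
Rule 3 (final vowel raising): /e/ is a mid vowel in word-final position, so it raises to [i]. /vompubikuidibxe/ → vompubikuidibxi.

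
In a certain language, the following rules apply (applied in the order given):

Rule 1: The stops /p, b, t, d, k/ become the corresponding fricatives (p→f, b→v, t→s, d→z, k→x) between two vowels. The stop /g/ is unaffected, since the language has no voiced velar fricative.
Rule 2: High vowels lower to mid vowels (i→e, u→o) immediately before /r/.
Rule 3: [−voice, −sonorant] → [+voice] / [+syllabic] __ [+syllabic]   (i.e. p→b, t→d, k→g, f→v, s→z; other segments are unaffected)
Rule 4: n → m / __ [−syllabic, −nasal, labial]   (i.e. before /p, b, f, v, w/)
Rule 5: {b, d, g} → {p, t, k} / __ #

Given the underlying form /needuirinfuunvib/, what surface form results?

Rule 1 (intervocalic spirantization): /d/ is a stop between vowels /e/ and /u/, so it spirantizes to the fricative [z]. /needuirinfuunvib/ → neezuirinfuunvib.
Rule 2 (pre-rhotic lowering): /i/ is a high vowel immediately before /r/, so it lowers to [e]. /neezuirinfuunvib/ → neezuerinfuunvib.
Rule 3 (intervocalic voicing): no segment meets the environment; /neezuerinfuunvib/ is unchanged.
Rule 4 (nasal place assimilation): /n/ precedes the labial consonant /f/, so it assimilates in place to [m]. /n/ precedes the labial consonant /v/, so it assimilates in place to [m]. /neezuerinfuunvib/ → neezuerimfuumvib.
Rule 5 (final devoicing): /b/ is a voiced stop in word-final position, so it devoices to [p]. /neezuerimfuumvib/ → neezuerimfuumvip.

neezuerimfuumvip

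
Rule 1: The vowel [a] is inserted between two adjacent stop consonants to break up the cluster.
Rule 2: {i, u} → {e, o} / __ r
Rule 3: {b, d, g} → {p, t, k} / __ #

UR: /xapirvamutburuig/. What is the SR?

Rule 1 (stop-cluster a-epenthesis): /t/ and /b/ form a stop–stop cluster, so [a] is inserted between them. /xapirvamutburuig/ → xapirvamutaburuig.
Rule 2 (pre-rhotic lowering): /i/ is a high vowel immediately before /r/, so it lowers to [e]. /u/ is a high vowel immediately before /r/, so it lowers to [o]. /xapirvamutaburuig/ → xapervamutaboruig.
Rule 3 (final devoicing): /g/ is a voiced stop in word-final position, so it devoices to [k]. /xapervamutaboruig/ → xapervamutaboruik.

xapervamutaboruik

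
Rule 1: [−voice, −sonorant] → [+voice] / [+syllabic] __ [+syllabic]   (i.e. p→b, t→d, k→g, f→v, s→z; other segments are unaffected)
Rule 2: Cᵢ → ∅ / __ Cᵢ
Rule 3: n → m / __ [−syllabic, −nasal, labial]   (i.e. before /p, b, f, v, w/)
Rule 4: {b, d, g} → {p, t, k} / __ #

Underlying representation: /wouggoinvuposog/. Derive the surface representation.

Rule 1 (intervocalic voicing): /p/ is a voiceless obstruent between vowels /u/ and /o/, so it voices to [b]. /s/ is a voiceless obstruent between vowels /o/ and /o/, so it voices to [z]. /wouggoinvuposog/ → wouggoinvubozog.
Rule 2 (degemination): /gg/ is a geminate; the first /g/ deletes. /wouggoinvubozog/ → wougoinvubozog.
Rule 3 (nasal place assimilation): /n/ precedes the labial consonant /v/, so it assimilates in place to [m]. /wougoinvubozog/ → wougoimvubozog.
Rule 4 (final devoicing): /g/ is a voiced stop in word-final position, so it devoices to [k]. /wougoimvubozog/ → wougoimvubozok.

wougoimvubozok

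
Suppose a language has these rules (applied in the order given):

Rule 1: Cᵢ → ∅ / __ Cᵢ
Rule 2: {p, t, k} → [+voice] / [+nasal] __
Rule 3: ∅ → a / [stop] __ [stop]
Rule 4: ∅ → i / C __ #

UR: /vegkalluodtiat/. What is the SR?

Rule 1 (degemination): /ll/ is a geminate; the first /l/ deletes. /vegkalluodtiat/ → vegkaluodtiat.
Rule 2 (post-nasal voicing): no segment meets the environment; /vegkaluodtiat/ is unchanged.
Rule 3 (stop-cluster a-epenthesis): /g/ and /k/ form a stop–stop cluster, so [a] is inserted between them. /d/ and /t/ form a stop–stop cluster, so [a] is inserted between them. /vegkaluodtiat/ → vegakaluodatiat.
Rule 4 (final i-epenthesis): the form ends in the consonant /t/, so [i] is inserted word-finally. /vegakaluodatiat/ → vegakaluodatiati.

vegakaluodatiati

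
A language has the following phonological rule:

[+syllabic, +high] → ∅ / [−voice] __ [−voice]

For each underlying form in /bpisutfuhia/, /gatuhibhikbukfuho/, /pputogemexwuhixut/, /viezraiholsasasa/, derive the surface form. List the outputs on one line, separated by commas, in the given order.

/bpisutfuhia/: /i/ is a high vowel flanked by voiceless consonants /p/ and /s/, so it deletes. /u/ is a high vowel flanked by voiceless consonants /s/ and /t/, so it deletes. /u/ is a high vowel flanked by voiceless consonants /f/ and /h/, so it deletes. → [bpstfhia].
/gatuhibhikbukfuho/: /u/ is a high vowel flanked by voiceless consonants /t/ and /h/, so it deletes. /i/ is a high vowel flanked by voiceless consonants /h/ and /k/, so it deletes. /u/ is a high vowel flanked by voiceless consonants /f/ and /h/, so it deletes. → [gathibhkbukfho].
/pputogemexwuhixut/: /u/ is a high vowel flanked by voiceless consonants /p/ and /t/, so it deletes. /i/ is a high vowel flanked by voiceless consonants /h/ and /x/, so it deletes. /u/ is a high vowel flanked by voiceless consonants /x/ and /t/, so it deletes. → [pptogemexwuhxt].
/viezraiholsasasa/: the rule's environment is not met; surfaces unchanged as [viezraiholsasasa].

bpstfhia, gathibhkbukfho, pptogemexwuhxt, viezraiholsasasa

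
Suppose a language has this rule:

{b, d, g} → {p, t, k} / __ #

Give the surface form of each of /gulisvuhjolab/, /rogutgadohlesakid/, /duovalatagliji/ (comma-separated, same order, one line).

gulisvuhjolap, rogutgadohlesakit, duovalatagliji

/gulisvuhjolab/: /b/ is a voiced stop in word-final position, so it devoices to [p]. → [gulisvuhjolap].
/rogutgadohlesakid/: /d/ is a voiced stop in word-final position, so it devoices to [t]. → [rogutgadohlesakit].
/duovalatagliji/: the rule's environment is not met; surfaces unchanged as [duovalatagliji].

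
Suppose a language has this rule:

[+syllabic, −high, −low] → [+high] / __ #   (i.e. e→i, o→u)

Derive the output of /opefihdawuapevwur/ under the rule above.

opefihdawuapevwur

No segment of /opefihdawuapevwur/ meets the structural description of the rule, so the form surfaces unchanged.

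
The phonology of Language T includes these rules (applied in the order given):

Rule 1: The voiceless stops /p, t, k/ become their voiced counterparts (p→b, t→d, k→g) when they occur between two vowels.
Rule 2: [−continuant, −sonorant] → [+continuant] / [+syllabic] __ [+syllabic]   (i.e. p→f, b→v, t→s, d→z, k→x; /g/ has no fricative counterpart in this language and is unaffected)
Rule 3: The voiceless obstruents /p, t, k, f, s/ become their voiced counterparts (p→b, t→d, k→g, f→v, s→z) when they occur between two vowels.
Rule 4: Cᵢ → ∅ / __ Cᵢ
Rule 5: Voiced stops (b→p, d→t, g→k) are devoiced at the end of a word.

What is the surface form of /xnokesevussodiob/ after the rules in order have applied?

xnogezevusoziop

Rule 1 (intervocalic voicing): /k/ is a voiceless stop between vowels /o/ and /e/, so it voices to [g]. /xnokesevussodiob/ → xnogesevussodiob.
Rule 2 (intervocalic spirantization): /d/ is a stop between vowels /o/ and /i/, so it spirantizes to the fricative [z]. /xnogesevussodiob/ → xnogesevussoziob.
Rule 3 (intervocalic voicing): /s/ is a voiceless obstruent between vowels /e/ and /e/, so it voices to [z]. /xnogesevussoziob/ → xnogezevussoziob.
Rule 4 (degemination): /ss/ is a geminate; the first /s/ deletes. /xnogezevussoziob/ → xnogezevusoziob.
Rule 5 (final devoicing): /b/ is a voiced stop in word-final position, so it devoices to [p]. /xnogezevusoziob/ → xnogezevusoziop.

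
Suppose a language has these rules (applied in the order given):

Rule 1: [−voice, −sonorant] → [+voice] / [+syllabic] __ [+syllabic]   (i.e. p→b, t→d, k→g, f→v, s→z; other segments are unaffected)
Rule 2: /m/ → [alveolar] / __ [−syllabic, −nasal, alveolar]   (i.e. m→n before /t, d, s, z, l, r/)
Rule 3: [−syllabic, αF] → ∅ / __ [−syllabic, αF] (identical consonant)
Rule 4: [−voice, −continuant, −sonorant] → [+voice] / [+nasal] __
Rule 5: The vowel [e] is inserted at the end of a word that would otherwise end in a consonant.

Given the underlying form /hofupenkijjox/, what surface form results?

hovubengijoxe

Rule 1 (intervocalic voicing): /f/ is a voiceless obstruent between vowels /o/ and /u/, so it voices to [v]. /p/ is a voiceless obstruent between vowels /u/ and /e/, so it voices to [b]. /hofupenkijjox/ → hovubenkijjox.
Rule 2 (nasal place assimilation): no segment meets the environment; /hovubenkijjox/ is unchanged.
Rule 3 (degemination): /jj/ is a geminate; the first /j/ deletes. /hovubenkijjox/ → hovubenkijox.
Rule 4 (post-nasal voicing): /k/ is a voiceless stop immediately after the nasal /n/, so it voices to [g]. /hovubenkijox/ → hovubengijox.
Rule 5 (final e-epenthesis): the form ends in the consonant /x/, so [e] is inserted word-finally. /hovubengijox/ → hovubengijoxe.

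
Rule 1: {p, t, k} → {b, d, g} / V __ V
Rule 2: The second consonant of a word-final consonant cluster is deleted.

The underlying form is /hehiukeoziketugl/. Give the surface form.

Rule 1 (intervocalic voicing): /k/ is a voiceless stop between vowels /u/ and /e/, so it voices to [g]. /k/ is a voiceless stop between vowels /i/ and /e/, so it voices to [g]. /t/ is a voiceless stop between vowels /e/ and /u/, so it voices to [d]. /hehiukeoziketugl/ → hehiugeozigedugl.
Rule 2 (final cluster simplification): /l/ is the second consonant of a word-final cluster /gl/, so it deletes. /hehiugeozigedugl/ → hehiugeozigedug.

hehiugeozigedug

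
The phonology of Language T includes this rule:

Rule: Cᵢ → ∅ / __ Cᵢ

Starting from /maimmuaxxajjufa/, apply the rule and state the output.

/mm/ is a geminate; the first /m/ deletes.
/xx/ is a geminate; the first /x/ deletes.
/jj/ is a geminate; the first /j/ deletes.
The other instances of /m/, /x/, /j/, /f/ do not occur in the required environment and remain unchanged.
Surface form: [maimuaxajufa].

maimuaxajufa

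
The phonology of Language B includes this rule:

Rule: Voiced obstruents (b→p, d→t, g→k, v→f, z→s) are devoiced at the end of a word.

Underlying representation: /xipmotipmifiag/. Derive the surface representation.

/g/ is a voiced obstruent in word-final position, so it devoices to [k].
Surface form: [xipmotipmifiak].

xipmotipmifiak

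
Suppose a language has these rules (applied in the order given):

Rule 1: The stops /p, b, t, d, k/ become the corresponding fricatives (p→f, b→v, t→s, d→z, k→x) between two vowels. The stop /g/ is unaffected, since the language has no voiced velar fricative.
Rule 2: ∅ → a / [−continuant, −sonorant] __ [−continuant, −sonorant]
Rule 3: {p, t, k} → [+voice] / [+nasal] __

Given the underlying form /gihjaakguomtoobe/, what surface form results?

Rule 1 (intervocalic spirantization): /b/ is a stop between vowels /o/ and /e/, so it spirantizes to the fricative [v]. /gihjaakguomtoobe/ → gihjaakguomtoove.
Rule 2 (stop-cluster a-epenthesis): /k/ and /g/ form a stop–stop cluster, so [a] is inserted between them. /gihjaakguomtoove/ → gihjaakaguomtoove.
Rule 3 (post-nasal voicing): /t/ is a voiceless stop immediately after the nasal /m/, so it voices to [d]. /gihjaakaguomtoove/ → gihjaakaguomdoove.

gihjaakaguomdoove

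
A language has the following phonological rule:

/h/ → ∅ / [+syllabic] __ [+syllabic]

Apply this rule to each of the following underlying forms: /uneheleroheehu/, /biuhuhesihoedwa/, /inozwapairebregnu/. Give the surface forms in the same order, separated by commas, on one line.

uneeleroeeu, biuuesioedwa, inozwapairebregnu

/uneheleroheehu/: /h/ occurs between vowels /e/ and /e/, so it deletes. /h/ occurs between vowels /o/ and /e/, so it deletes. /h/ occurs between vowels /e/ and /u/, so it deletes. → [uneeleroeeu].
/biuhuhesihoedwa/: /h/ occurs between vowels /u/ and /u/, so it deletes. /h/ occurs between vowels /u/ and /e/, so it deletes. /h/ occurs between vowels /i/ and /o/, so it deletes. → [biuuesioedwa].
/inozwapairebregnu/: the rule's environment is not met; surfaces unchanged as [inozwapairebregnu].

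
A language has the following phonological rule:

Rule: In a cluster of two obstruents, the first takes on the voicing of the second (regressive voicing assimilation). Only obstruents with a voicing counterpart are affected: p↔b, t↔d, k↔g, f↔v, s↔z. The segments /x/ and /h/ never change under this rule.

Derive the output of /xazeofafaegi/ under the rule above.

xazeofafaegi

No segment of /xazeofafaegi/ meets the structural description of the rule, so the form surfaces unchanged.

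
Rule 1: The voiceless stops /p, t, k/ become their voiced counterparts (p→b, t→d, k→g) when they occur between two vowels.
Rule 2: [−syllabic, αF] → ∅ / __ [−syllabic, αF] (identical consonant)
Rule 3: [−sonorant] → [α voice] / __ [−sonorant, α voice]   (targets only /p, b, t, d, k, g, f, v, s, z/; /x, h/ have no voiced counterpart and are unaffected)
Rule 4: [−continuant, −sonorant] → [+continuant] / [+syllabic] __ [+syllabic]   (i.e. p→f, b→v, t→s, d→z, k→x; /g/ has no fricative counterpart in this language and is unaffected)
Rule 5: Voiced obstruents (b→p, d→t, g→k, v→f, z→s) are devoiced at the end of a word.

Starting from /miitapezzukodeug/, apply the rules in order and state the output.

miizavezugozeuk

Rule 1 (intervocalic voicing): /t/ is a voiceless stop between vowels /i/ and /a/, so it voices to [d]. /p/ is a voiceless stop between vowels /a/ and /e/, so it voices to [b]. /k/ is a voiceless stop between vowels /u/ and /o/, so it voices to [g]. /miitapezzukodeug/ → miidabezzugodeug.
Rule 2 (degemination): /zz/ is a geminate; the first /z/ deletes. /miidabezzugodeug/ → miidabezugodeug.
Rule 3 (regressive voicing assimilation): no segment meets the environment; /miidabezugodeug/ is unchanged.
Rule 4 (intervocalic spirantization): /d/ is a stop between vowels /i/ and /a/, so it spirantizes to the fricative [z]. /b/ is a stop between vowels /a/ and /e/, so it spirantizes to the fricative [v]. /d/ is a stop between vowels /o/ and /e/, so it spirantizes to the fricative [z]. /miidabezugodeug/ → miizavezugozeug.
Rule 5 (final devoicing): /g/ is a voiced obstruent in word-final position, so it devoices to [k]. /miizavezugozeug/ → miizavezugozeuk.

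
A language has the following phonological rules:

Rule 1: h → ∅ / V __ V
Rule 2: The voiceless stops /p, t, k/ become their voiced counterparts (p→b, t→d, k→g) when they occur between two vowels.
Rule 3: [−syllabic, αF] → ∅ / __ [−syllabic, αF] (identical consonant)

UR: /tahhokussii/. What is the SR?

Rule 1 (intervocalic h-deletion): no segment meets the environment; /tahhokussii/ is unchanged.
Rule 2 (intervocalic voicing): /k/ is a voiceless stop between vowels /o/ and /u/, so it voices to [g]. /tahhokussii/ → tahhogussii.
Rule 3 (degemination): /hh/ is a geminate; the first /h/ deletes. /ss/ is a geminate; the first /s/ deletes. /tahhogussii/ → tahogusii.

tahogusii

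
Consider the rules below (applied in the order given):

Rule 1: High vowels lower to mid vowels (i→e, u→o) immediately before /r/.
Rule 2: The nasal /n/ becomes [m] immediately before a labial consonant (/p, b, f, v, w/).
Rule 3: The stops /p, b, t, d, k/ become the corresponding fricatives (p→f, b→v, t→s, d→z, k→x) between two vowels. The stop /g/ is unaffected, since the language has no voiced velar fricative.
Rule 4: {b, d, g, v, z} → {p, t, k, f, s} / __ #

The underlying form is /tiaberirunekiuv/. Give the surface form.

tiavererunexiuf

Rule 1 (pre-rhotic lowering): /i/ is a high vowel immediately before /r/, so it lowers to [e]. /tiaberirunekiuv/ → tiabererunekiuv.
Rule 2 (nasal place assimilation): no segment meets the environment; /tiabererunekiuv/ is unchanged.
Rule 3 (intervocalic spirantization): /b/ is a stop between vowels /a/ and /e/, so it spirantizes to the fricative [v]. /k/ is a stop between vowels /e/ and /i/, so it spirantizes to the fricative [x]. /tiabererunekiuv/ → tiavererunexiuv.
Rule 4 (final devoicing): /v/ is a voiced obstruent in word-final position, so it devoices to [f]. /tiavererunexiuv/ → tiavererunexiuf.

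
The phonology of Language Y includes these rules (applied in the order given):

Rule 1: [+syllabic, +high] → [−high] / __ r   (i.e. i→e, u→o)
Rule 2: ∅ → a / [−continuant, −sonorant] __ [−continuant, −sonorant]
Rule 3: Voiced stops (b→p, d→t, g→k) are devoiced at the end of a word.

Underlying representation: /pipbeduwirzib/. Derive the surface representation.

Rule 1 (pre-rhotic lowering): /i/ is a high vowel immediately before /r/, so it lowers to [e]. /pipbeduwirzib/ → pipbeduwerzib.
Rule 2 (stop-cluster a-epenthesis): /p/ and /b/ form a stop–stop cluster, so [a] is inserted between them. /pipbeduwerzib/ → pipabeduwerzib.
Rule 3 (final devoicing): /b/ is a voiced stop in word-final position, so it devoices to [p]. /pipabeduwerzib/ → pipabeduwerzip.

pipabeduwerzip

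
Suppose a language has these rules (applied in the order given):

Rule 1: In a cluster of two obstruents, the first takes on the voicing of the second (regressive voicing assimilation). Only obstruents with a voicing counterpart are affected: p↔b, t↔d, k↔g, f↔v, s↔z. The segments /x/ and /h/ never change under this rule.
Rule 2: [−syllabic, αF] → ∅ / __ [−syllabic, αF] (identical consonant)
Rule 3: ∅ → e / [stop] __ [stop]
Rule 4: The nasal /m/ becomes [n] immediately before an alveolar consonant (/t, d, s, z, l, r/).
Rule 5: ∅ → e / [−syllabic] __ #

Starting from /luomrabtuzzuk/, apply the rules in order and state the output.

Rule 1 (regressive voicing assimilation): /b/ precedes the voiceless obstruent /t/, so it devoices to [p] by assimilation. /luomrabtuzzuk/ → luomraptuzzuk.
Rule 2 (degemination): /zz/ is a geminate; the first /z/ deletes. /luomraptuzzuk/ → luomraptuzuk.
Rule 3 (stop-cluster e-epenthesis): /p/ and /t/ form a stop–stop cluster, so [e] is inserted between them. /luomraptuzuk/ → luomrapetuzuk.
Rule 4 (nasal place assimilation): /m/ precedes the alveolar consonant /r/, so it assimilates in place to [n]. /luomrapetuzuk/ → luonrapetuzuk.
Rule 5 (final e-epenthesis): the form ends in the consonant /k/, so [e] is inserted word-finally. /luonrapetuzuk/ → luonrapetuzuke.

luonrapetuzuke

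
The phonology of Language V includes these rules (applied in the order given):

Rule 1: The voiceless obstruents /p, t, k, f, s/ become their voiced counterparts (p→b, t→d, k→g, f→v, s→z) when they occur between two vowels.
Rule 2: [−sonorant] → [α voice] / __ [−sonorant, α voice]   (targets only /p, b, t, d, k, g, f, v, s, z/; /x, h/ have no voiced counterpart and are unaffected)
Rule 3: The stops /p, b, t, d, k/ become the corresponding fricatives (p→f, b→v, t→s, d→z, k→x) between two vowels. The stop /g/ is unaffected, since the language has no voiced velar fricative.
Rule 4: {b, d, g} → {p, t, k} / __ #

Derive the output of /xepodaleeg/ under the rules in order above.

Rule 1 (intervocalic voicing): /p/ is a voiceless obstruent between vowels /e/ and /o/, so it voices to [b]. /xepodaleeg/ → xebodaleeg.
Rule 2 (regressive voicing assimilation): no segment meets the environment; /xebodaleeg/ is unchanged.
Rule 3 (intervocalic spirantization): /b/ is a stop between vowels /e/ and /o/, so it spirantizes to the fricative [v]. /d/ is a stop between vowels /o/ and /a/, so it spirantizes to the fricative [z]. /xebodaleeg/ → xevozaleeg.
Rule 4 (final devoicing): /g/ is a voiced stop in word-final position, so it devoices to [k]. /xevozaleeg/ → xevozaleek.

xevozaleek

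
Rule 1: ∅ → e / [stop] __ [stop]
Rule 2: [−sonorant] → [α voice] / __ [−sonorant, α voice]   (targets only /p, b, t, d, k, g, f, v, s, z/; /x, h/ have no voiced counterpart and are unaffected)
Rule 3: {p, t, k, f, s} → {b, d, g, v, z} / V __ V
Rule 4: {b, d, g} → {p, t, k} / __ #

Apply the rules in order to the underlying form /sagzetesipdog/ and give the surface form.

sagzedezibedok

Rule 1 (stop-cluster e-epenthesis): /p/ and /d/ form a stop–stop cluster, so [e] is inserted between them. /sagzetesipdog/ → sagzetesipedog.
Rule 2 (regressive voicing assimilation): no segment meets the environment; /sagzetesipedog/ is unchanged.
Rule 3 (intervocalic voicing): /t/ is a voiceless obstruent between vowels /e/ and /e/, so it voices to [d]. /s/ is a voiceless obstruent between vowels /e/ and /i/, so it voices to [z]. /p/ is a voiceless obstruent between vowels /i/ and /e/, so it voices to [b]. /sagzetesipedog/ → sagzedezibedog.
Rule 4 (final devoicing): /g/ is a voiced stop in word-final position, so it devoices to [k]. /sagzedezibedog/ → sagzedezibedok.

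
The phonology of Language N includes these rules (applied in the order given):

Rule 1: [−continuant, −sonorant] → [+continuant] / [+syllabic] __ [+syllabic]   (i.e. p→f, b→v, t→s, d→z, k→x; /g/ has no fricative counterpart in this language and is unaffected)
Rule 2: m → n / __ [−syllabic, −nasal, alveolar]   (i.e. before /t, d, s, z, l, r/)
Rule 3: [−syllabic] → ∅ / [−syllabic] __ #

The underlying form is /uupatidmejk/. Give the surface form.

uufasidmej

Rule 1 (intervocalic spirantization): /p/ is a stop between vowels /u/ and /a/, so it spirantizes to the fricative [f]. /t/ is a stop between vowels /a/ and /i/, so it spirantizes to the fricative [s]. /uupatidmejk/ → uufasidmejk.
Rule 2 (nasal place assimilation): no segment meets the environment; /uufasidmejk/ is unchanged.
Rule 3 (final cluster simplification): /k/ is the second consonant of a word-final cluster /jk/, so it deletes. /uufasidmejk/ → uufasidmej.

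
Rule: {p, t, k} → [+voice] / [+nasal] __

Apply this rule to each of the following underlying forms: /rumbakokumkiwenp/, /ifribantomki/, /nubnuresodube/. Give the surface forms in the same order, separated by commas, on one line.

/rumbakokumkiwenp/: /k/ is a voiceless stop immediately after the nasal /m/, so it voices to [g]. /p/ is a voiceless stop immediately after the nasal /n/, so it voices to [b]. → [rumbakokumgiwenb].
/ifribantomki/: /t/ is a voiceless stop immediately after the nasal /n/, so it voices to [d]. /k/ is a voiceless stop immediately after the nasal /m/, so it voices to [g]. → [ifribandomgi].
/nubnuresodube/: the rule's environment is not met; surfaces unchanged as [nubnuresodube].

rumbakokumgiwenb, ifribandomgi, nubnuresodube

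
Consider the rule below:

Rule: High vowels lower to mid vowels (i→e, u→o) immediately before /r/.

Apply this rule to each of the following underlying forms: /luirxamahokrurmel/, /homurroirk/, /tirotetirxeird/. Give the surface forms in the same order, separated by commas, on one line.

luerxamahokrormel, homorroerk, teroteterxeerd

/luirxamahokrurmel/: /i/ is a high vowel immediately before /r/, so it lowers to [e]. /u/ is a high vowel immediately before /r/, so it lowers to [o]. → [luerxamahokrormel].
/homurroirk/: /u/ is a high vowel immediately before /r/, so it lowers to [o]. /i/ is a high vowel immediately before /r/, so it lowers to [e]. → [homorroerk].
/tirotetirxeird/: /i/ is a high vowel immediately before /r/, so it lowers to [e]. /i/ is a high vowel immediately before /r/, so it lowers to [e]. /i/ is a high vowel immediately before /r/, so it lowers to [e]. → [teroteterxeerd].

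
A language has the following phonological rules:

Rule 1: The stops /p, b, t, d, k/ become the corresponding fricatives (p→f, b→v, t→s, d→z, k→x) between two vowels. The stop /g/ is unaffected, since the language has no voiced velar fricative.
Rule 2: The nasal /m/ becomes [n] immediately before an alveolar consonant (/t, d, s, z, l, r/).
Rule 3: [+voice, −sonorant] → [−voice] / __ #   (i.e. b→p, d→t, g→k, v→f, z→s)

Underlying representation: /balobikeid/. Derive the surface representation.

balovixeit

Rule 1 (intervocalic spirantization): /b/ is a stop between vowels /o/ and /i/, so it spirantizes to the fricative [v]. /k/ is a stop between vowels /i/ and /e/, so it spirantizes to the fricative [x]. /balobikeid/ → balovixeid.
Rule 2 (nasal place assimilation): no segment meets the environment; /balovixeid/ is unchanged.
Rule 3 (final devoicing): /d/ is a voiced obstruent in word-final position, so it devoices to [t]. /balovixeid/ → balovixeit.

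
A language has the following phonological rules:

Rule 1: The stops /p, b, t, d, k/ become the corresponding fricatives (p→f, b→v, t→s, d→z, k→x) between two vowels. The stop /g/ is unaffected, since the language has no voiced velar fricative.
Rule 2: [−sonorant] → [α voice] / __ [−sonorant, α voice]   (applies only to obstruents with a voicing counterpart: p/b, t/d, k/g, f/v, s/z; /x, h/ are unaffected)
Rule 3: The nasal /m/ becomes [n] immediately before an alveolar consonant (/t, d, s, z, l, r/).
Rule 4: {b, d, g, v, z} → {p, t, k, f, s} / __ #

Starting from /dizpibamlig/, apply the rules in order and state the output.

Rule 1 (intervocalic spirantization): /b/ is a stop between vowels /i/ and /a/, so it spirantizes to the fricative [v]. /dizpibamlig/ → dizpivamlig.
Rule 2 (regressive voicing assimilation): /z/ precedes the voiceless obstruent /p/, so it devoices to [s] by assimilation. /dizpivamlig/ → dispivamlig.
Rule 3 (nasal place assimilation): /m/ precedes the alveolar consonant /l/, so it assimilates in place to [n]. /dispivamlig/ → dispivanlig.
Rule 4 (final devoicing): /g/ is a voiced obstruent in word-final position, so it devoices to [k]. /dispivanlig/ → dispivanlik.

dispivanlik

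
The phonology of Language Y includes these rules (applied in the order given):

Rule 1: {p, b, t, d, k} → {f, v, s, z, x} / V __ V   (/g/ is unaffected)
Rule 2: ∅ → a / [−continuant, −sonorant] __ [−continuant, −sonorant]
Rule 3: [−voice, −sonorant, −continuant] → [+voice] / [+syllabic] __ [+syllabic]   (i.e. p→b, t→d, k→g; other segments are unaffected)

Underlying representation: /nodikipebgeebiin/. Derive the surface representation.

Rule 1 (intervocalic spirantization): /d/ is a stop between vowels /o/ and /i/, so it spirantizes to the fricative [z]. /k/ is a stop between vowels /i/ and /i/, so it spirantizes to the fricative [x]. /p/ is a stop between vowels /i/ and /e/, so it spirantizes to the fricative [f]. /b/ is a stop between vowels /e/ and /i/, so it spirantizes to the fricative [v]. /nodikipebgeebiin/ → nozixifebgeeviin.
Rule 2 (stop-cluster a-epenthesis): /b/ and /g/ form a stop–stop cluster, so [a] is inserted between them. /nozixifebgeeviin/ → nozixifebageeviin.
Rule 3 (intervocalic voicing): no segment meets the environment; /nozixifebageeviin/ is unchanged.

nozixifebageeviin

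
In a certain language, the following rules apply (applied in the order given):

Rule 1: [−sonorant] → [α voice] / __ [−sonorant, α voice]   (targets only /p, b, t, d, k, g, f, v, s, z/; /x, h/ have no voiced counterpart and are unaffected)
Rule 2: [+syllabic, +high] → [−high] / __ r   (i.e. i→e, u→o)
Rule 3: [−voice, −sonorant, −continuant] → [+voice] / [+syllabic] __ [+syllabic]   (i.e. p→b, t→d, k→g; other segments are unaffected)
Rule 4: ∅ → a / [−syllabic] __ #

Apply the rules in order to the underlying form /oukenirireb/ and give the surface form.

Rule 1 (regressive voicing assimilation): no segment meets the environment; /oukenirireb/ is unchanged.
Rule 2 (pre-rhotic lowering): /i/ is a high vowel immediately before /r/, so it lowers to [e]. /i/ is a high vowel immediately before /r/, so it lowers to [e]. /oukenirireb/ → oukenerereb.
Rule 3 (intervocalic voicing): /k/ is a voiceless stop between vowels /u/ and /e/, so it voices to [g]. /oukenerereb/ → ougenerereb.
Rule 4 (final a-epenthesis): the form ends in the consonant /b/, so [a] is inserted word-finally. /ougenerereb/ → ougenerereba.

ougenerereba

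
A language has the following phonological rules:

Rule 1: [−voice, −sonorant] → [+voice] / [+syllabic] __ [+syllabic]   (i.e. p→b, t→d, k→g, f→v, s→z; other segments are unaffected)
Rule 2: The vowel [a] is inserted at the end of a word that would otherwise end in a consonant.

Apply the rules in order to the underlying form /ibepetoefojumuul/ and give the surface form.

ibebedoevojumuula

Rule 1 (intervocalic voicing): /p/ is a voiceless obstruent between vowels /e/ and /e/, so it voices to [b]. /t/ is a voiceless obstruent between vowels /e/ and /o/, so it voices to [d]. /f/ is a voiceless obstruent between vowels /e/ and /o/, so it voices to [v]. /ibepetoefojumuul/ → ibebedoevojumuul.
Rule 2 (final a-epenthesis): the form ends in the consonant /l/, so [a] is inserted word-finally. /ibebedoevojumuul/ → ibebedoevojumuula.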